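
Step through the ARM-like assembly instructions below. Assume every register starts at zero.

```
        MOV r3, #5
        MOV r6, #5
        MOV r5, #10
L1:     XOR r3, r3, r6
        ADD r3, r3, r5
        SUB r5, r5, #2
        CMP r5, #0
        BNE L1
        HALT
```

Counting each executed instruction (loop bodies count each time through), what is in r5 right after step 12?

6

r3=5
r6=5
r5=10
r3=5^5=0
r3=0+10=10
r5=10-2=8
CMP r5, #0  (cmp 8,0)
BNE L1: taken
r3=10^5=15
r3=15+8=23
r5=8-2=6
CMP r5, #0  (cmp 6,0)
After step 12: r5 = 6.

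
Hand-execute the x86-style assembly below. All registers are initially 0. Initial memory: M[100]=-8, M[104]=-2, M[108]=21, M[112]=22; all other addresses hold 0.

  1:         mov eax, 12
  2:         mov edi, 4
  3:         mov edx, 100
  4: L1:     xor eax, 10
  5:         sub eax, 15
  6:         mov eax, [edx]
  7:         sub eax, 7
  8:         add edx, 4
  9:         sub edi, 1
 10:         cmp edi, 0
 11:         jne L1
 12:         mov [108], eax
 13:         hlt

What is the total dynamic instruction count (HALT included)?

37

eax=12
edi=4
edx=100
eax=12^10=6
eax=6-15=-9
eax=M[100]=-8
eax=(-8)-7=-15
edx=100+4=104
edi=4-1=3
cmp edi, 0  (cmp 3,0)
jne L1: taken
eax=(-15)^10=-5
eax=(-5)-15=-20
eax=M[104]=-2
eax=(-2)-7=-9
edx=104+4=108
edi=3-1=2
cmp edi, 0  (cmp 2,0)
jne L1: taken
eax=(-9)^10=-3
eax=(-3)-15=-18
eax=M[108]=21
eax=21-7=14
edx=108+4=112
edi=2-1=1
cmp edi, 0  (cmp 1,0)
jne L1: taken
eax=14^10=4
eax=4-15=-11
eax=M[112]=22
eax=22-7=15
edx=112+4=116
edi=1-1=0
cmp edi, 0  (cmp 0,0)
jne L1: not taken
mov [108], eax → M[108]=15
halt.
Total executed instructions: 37.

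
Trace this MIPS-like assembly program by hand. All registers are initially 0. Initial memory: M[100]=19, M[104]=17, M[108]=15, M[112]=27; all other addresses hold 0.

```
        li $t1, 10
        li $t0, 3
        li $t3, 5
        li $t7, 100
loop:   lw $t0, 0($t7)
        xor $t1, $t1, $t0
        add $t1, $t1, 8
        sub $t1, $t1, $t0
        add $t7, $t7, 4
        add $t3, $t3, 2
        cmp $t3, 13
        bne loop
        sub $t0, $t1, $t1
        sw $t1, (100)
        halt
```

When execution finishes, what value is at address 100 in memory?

-10

$t1=10
$t0=3
$t3=5
$t7=100
$t0=M[100]=19
$t1=10^19=25
$t1=25+8=33
$t1=33-19=14
$t7=100+4=104
$t3=5+2=7
cmp $t3, 13  (cmp 7,13)
bne loop: taken
$t0=M[104]=17
$t1=14^17=31
$t1=31+8=39
$t1=39-17=22
$t7=104+4=108
$t3=7+2=9
cmp $t3, 13  (cmp 9,13)
bne loop: taken
$t0=M[108]=15
$t1=22^15=25
$t1=25+8=33
$t1=33-15=18
$t7=108+4=112
$t3=9+2=11
cmp $t3, 13  (cmp 11,13)
bne loop: taken
$t0=M[112]=27
$t1=18^27=9
$t1=9+8=17
$t1=17-27=-10
$t7=112+4=116
$t3=11+2=13
cmp $t3, 13  (cmp 13,13)
bne loop: not taken
$t0=(-10)-(-10)=0
sw $t1, (100) → M[100]=-10
halt.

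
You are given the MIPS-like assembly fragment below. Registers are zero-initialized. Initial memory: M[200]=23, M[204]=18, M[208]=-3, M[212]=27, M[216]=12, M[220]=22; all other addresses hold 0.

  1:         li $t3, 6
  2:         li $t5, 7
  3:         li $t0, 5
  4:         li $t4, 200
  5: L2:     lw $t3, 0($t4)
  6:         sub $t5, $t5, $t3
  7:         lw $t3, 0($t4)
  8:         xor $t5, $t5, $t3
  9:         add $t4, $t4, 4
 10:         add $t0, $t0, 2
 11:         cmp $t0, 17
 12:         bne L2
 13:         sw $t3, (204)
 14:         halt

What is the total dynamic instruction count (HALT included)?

li $t3, 6 → $t3=6
li $t5, 7 → $t5=7
li $t0, 5 → $t0=5
li $t4, 200 → $t4=200
lw $t3, 0($t4) → $t3=M[200]=23
sub $t5, $t5, $t3 → $t5=7-23=-16
lw $t3, 0($t4) → $t3=M[200]=23
xor $t5, $t5, $t3 → $t5=(-16)^23=-25
add $t4, $t4, 4 → $t4=200+4=204
add $t0, $t0, 2 → $t0=5+2=7
cmp $t0, 17  (cmp 7,17)
bne L2: taken
lw $t3, 0($t4) → $t3=M[204]=18
sub $t5, $t5, $t3 → $t5=(-25)-18=-43
lw $t3, 0($t4) → $t3=M[204]=18
xor $t5, $t5, $t3 → $t5=(-43)^18=-57
add $t4, $t4, 4 → $t4=204+4=208
add $t0, $t0, 2 → $t0=7+2=9
cmp $t0, 17  (cmp 9,17)
bne L2: taken
lw $t3, 0($t4) → $t3=M[208]=-3
sub $t5, $t5, $t3 → $t5=(-57)-(-3)=-54
lw $t3, 0($t4) → $t3=M[208]=-3
xor $t5, $t5, $t3 → $t5=(-54)^(-3)=55
add $t4, $t4, 4 → $t4=208+4=212
add $t0, $t0, 2 → $t0=9+2=11
cmp $t0, 17  (cmp 11,17)
bne L2: taken
lw $t3, 0($t4) → $t3=M[212]=27
sub $t5, $t5, $t3 → $t5=55-27=28
lw $t3, 0($t4) → $t3=M[212]=27
xor $t5, $t5, $t3 → $t5=28^27=7
add $t4, $t4, 4 → $t4=212+4=216
add $t0, $t0, 2 → $t0=11+2=13
cmp $t0, 17  (cmp 13,17)
bne L2: taken
lw $t3, 0($t4) → $t3=M[216]=12
sub $t5, $t5, $t3 → $t5=7-12=-5
lw $t3, 0($t4) → $t3=M[216]=12
xor $t5, $t5, $t3 → $t5=(-5)^12=-9
add $t4, $t4, 4 → $t4=216+4=220
add $t0, $t0, 2 → $t0=13+2=15
cmp $t0, 17  (cmp 15,17)
bne L2: taken
lw $t3, 0($t4) → $t3=M[220]=22
sub $t5, $t5, $t3 → $t5=(-9)-22=-31
lw $t3, 0($t4) → $t3=M[220]=22
xor $t5, $t5, $t3 → $t5=(-31)^22=-9
add $t4, $t4, 4 → $t4=220+4=224
add $t0, $t0, 2 → $t0=15+2=17
cmp $t0, 17  (cmp 17,17)
bne L2: not taken
sw $t3, (204) → M[204]=22
halt.
Total executed instructions: 54.

54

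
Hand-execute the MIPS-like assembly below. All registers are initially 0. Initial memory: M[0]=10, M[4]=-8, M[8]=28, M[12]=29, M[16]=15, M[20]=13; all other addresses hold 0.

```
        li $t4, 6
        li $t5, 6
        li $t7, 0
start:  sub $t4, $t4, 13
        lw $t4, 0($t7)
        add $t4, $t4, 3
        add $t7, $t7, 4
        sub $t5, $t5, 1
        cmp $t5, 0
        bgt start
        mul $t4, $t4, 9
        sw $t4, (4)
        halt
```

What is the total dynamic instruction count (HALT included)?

48

after li $t4, 6: $t4=6
after li $t5, 6: $t5=6
after li $t7, 0: $t7=0
after sub $t4, $t4, 13: $t4=6-13=-7
after lw $t4, 0($t7): $t4=M[0]=10
after add $t4, $t4, 3: $t4=10+3=13
after add $t7, $t7, 4: $t7=0+4=4
after sub $t5, $t5, 1: $t5=6-1=5
cmp $t5, 0  (cmp 5,0)
bgt start: taken
after sub $t4, $t4, 13: $t4=13-13=0
after lw $t4, 0($t7): $t4=M[4]=-8
after add $t4, $t4, 3: $t4=(-8)+3=-5
after add $t7, $t7, 4: $t7=4+4=8
after sub $t5, $t5, 1: $t5=5-1=4
cmp $t5, 0  (cmp 4,0)
bgt start: taken
after sub $t4, $t4, 13: $t4=(-5)-13=-18
after lw $t4, 0($t7): $t4=M[8]=28
after add $t4, $t4, 3: $t4=28+3=31
after add $t7, $t7, 4: $t7=8+4=12
after sub $t5, $t5, 1: $t5=4-1=3
cmp $t5, 0  (cmp 3,0)
bgt start: taken
after sub $t4, $t4, 13: $t4=31-13=18
after lw $t4, 0($t7): $t4=M[12]=29
after add $t4, $t4, 3: $t4=29+3=32
after add $t7, $t7, 4: $t7=12+4=16
after sub $t5, $t5, 1: $t5=3-1=2
cmp $t5, 0  (cmp 2,0)
bgt start: taken
after sub $t4, $t4, 13: $t4=32-13=19
after lw $t4, 0($t7): $t4=M[16]=15
after add $t4, $t4, 3: $t4=15+3=18
after add $t7, $t7, 4: $t7=16+4=20
after sub $t5, $t5, 1: $t5=2-1=1
cmp $t5, 0  (cmp 1,0)
bgt start: taken
after sub $t4, $t4, 13: $t4=18-13=5
after lw $t4, 0($t7): $t4=M[20]=13
after add $t4, $t4, 3: $t4=13+3=16
after add $t7, $t7, 4: $t7=20+4=24
after sub $t5, $t5, 1: $t5=1-1=0
cmp $t5, 0  (cmp 0,0)
bgt start: not taken
after mul $t4, $t4, 9: $t4=16*9=144
sw $t4, (4) → M[4]=144
halt.
Total executed instructions: 48.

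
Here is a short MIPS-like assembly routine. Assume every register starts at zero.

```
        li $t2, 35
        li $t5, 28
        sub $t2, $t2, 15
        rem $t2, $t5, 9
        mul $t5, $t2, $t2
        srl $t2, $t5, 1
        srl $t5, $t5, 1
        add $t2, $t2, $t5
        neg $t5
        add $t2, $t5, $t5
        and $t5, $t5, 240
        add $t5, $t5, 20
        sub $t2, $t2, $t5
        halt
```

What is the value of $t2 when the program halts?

$t2=35
$t5=28
$t2=35-15=20
$t2=28%9=1
$t5=1*1=1
$t2=1>>1=0
$t5=1>>1=0
$t2=0+0=0
$t5=-(0)=0
$t2=0+0=0
$t5=0&240=0
$t5=0+20=20
$t2=0-20=-20
halt.

-20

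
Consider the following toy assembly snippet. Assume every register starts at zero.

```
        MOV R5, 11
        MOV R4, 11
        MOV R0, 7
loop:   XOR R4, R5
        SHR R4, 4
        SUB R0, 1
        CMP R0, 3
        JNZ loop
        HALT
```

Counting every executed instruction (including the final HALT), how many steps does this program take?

after MOV R5, 11: R5=11
after MOV R4, 11: R4=11
after MOV R0, 7: R0=7
after XOR R4, R5: R4=11^11=0
after SHR R4, 4: R4=0>>4=0
after SUB R0, 1: R0=7-1=6
CMP R0, 3  (cmp 6,3)
JNZ loop: taken
after XOR R4, R5: R4=0^11=11
after SHR R4, 4: R4=11>>4=0
after SUB R0, 1: R0=6-1=5
CMP R0, 3  (cmp 5,3)
JNZ loop: taken
after XOR R4, R5: R4=0^11=11
after SHR R4, 4: R4=11>>4=0
after SUB R0, 1: R0=5-1=4
CMP R0, 3  (cmp 4,3)
JNZ loop: taken
after XOR R4, R5: R4=0^11=11
after SHR R4, 4: R4=11>>4=0
after SUB R0, 1: R0=4-1=3
CMP R0, 3  (cmp 3,3)
JNZ loop: not taken
halt.
Total executed instructions: 24.

24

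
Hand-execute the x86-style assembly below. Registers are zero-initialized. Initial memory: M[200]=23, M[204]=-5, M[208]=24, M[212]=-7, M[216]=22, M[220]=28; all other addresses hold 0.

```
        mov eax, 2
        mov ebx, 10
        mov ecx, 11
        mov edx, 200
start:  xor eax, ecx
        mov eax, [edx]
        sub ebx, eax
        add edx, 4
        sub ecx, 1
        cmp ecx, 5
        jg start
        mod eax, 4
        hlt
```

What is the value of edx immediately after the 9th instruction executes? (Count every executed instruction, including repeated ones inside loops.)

mov eax, 2 → eax=2
mov ebx, 10 → ebx=10
mov ecx, 11 → ecx=11
mov edx, 200 → edx=200
xor eax, ecx → eax=2^11=9
mov eax, [edx] → eax=M[200]=23
sub ebx, eax → ebx=10-23=-13
add edx, 4 → edx=200+4=204
sub ecx, 1 → ecx=11-1=10
After step 9: edx = 204.

204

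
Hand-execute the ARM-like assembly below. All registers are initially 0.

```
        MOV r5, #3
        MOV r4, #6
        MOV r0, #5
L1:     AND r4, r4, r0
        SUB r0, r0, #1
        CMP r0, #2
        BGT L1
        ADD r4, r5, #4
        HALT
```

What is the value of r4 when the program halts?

7

MOV r5, #3 → r5=3
MOV r4, #6 → r4=6
MOV r0, #5 → r0=5
AND r4, r4, r0 → r4=6&5=4
SUB r0, r0, #1 → r0=5-1=4
CMP r0, #2  (cmp 4,2)
BGT L1: taken
AND r4, r4, r0 → r4=4&4=4
SUB r0, r0, #1 → r0=4-1=3
CMP r0, #2  (cmp 3,2)
BGT L1: taken
AND r4, r4, r0 → r4=4&3=0
SUB r0, r0, #1 → r0=3-1=2
CMP r0, #2  (cmp 2,2)
BGT L1: not taken
ADD r4, r5, #4 → r4=3+4=7
halt.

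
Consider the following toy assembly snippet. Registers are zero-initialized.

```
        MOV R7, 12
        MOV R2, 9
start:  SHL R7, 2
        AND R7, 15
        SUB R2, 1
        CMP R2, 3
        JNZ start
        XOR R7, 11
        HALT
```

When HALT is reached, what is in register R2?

3

R7=12
R2=9
R7=12<<2=48
R7=48&15=0
R2=9-1=8
CMP R2, 3  (cmp 8,3)
JNZ start: taken
R7=0<<2=0
R7=0&15=0
R2=8-1=7
CMP R2, 3  (cmp 7,3)
JNZ start: taken
R7=0<<2=0
R7=0&15=0
R2=7-1=6
CMP R2, 3  (cmp 6,3)
JNZ start: taken
R7=0<<2=0
R7=0&15=0
R2=6-1=5
CMP R2, 3  (cmp 5,3)
JNZ start: taken
R7=0<<2=0
R7=0&15=0
R2=5-1=4
CMP R2, 3  (cmp 4,3)
JNZ start: taken
R7=0<<2=0
R7=0&15=0
R2=4-1=3
CMP R2, 3  (cmp 3,3)
JNZ start: not taken
R7=0^11=11
halt.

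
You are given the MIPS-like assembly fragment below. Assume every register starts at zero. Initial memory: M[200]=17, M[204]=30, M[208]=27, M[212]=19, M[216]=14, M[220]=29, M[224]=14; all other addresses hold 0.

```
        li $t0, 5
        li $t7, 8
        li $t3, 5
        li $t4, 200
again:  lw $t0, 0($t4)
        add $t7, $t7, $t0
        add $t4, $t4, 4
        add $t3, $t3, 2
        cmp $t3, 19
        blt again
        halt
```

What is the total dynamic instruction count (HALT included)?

after li $t0, 5: $t0=5
after li $t7, 8: $t7=8
after li $t3, 5: $t3=5
after li $t4, 200: $t4=200
after lw $t0, 0($t4): $t0=M[200]=17
after add $t7, $t7, $t0: $t7=8+17=25
after add $t4, $t4, 4: $t4=200+4=204
after add $t3, $t3, 2: $t3=5+2=7
cmp $t3, 19  (cmp 7,19)
blt again: taken
after lw $t0, 0($t4): $t0=M[204]=30
after add $t7, $t7, $t0: $t7=25+30=55
after add $t4, $t4, 4: $t4=204+4=208
after add $t3, $t3, 2: $t3=7+2=9
cmp $t3, 19  (cmp 9,19)
blt again: taken
after lw $t0, 0($t4): $t0=M[208]=27
after add $t7, $t7, $t0: $t7=55+27=82
after add $t4, $t4, 4: $t4=208+4=212
after add $t3, $t3, 2: $t3=9+2=11
cmp $t3, 19  (cmp 11,19)
blt again: taken
after lw $t0, 0($t4): $t0=M[212]=19
after add $t7, $t7, $t0: $t7=82+19=101
after add $t4, $t4, 4: $t4=212+4=216
after add $t3, $t3, 2: $t3=11+2=13
cmp $t3, 19  (cmp 13,19)
blt again: taken
after lw $t0, 0($t4): $t0=M[216]=14
after add $t7, $t7, $t0: $t7=101+14=115
after add $t4, $t4, 4: $t4=216+4=220
after add $t3, $t3, 2: $t3=13+2=15
cmp $t3, 19  (cmp 15,19)
blt again: taken
after lw $t0, 0($t4): $t0=M[220]=29
after add $t7, $t7, $t0: $t7=115+29=144
after add $t4, $t4, 4: $t4=220+4=224
after add $t3, $t3, 2: $t3=15+2=17
cmp $t3, 19  (cmp 17,19)
blt again: taken
after lw $t0, 0($t4): $t0=M[224]=14
after add $t7, $t7, $t0: $t7=144+14=158
after add $t4, $t4, 4: $t4=224+4=228
after add $t3, $t3, 2: $t3=17+2=19
cmp $t3, 19  (cmp 19,19)
blt again: not taken
halt.
Total executed instructions: 47.

47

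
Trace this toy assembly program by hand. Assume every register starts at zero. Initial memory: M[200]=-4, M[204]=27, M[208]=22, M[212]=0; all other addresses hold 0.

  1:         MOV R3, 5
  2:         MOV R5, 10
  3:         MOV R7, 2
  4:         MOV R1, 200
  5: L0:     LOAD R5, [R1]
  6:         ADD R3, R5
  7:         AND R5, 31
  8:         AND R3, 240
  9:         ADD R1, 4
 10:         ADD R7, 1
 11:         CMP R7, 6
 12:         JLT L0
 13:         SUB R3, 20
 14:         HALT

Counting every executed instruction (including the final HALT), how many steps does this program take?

38

MOV R3, 5 → R3=5
MOV R5, 10 → R5=10
MOV R7, 2 → R7=2
MOV R1, 200 → R1=200
LOAD R5, [R1] → R5=M[200]=-4
ADD R3, R5 → R3=5+(-4)=1
AND R5, 31 → R5=(-4)&31=28
AND R3, 240 → R3=1&240=0
ADD R1, 4 → R1=200+4=204
ADD R7, 1 → R7=2+1=3
CMP R7, 6  (cmp 3,6)
JLT L0: taken
LOAD R5, [R1] → R5=M[204]=27
ADD R3, R5 → R3=0+27=27
AND R5, 31 → R5=27&31=27
AND R3, 240 → R3=27&240=16
ADD R1, 4 → R1=204+4=208
ADD R7, 1 → R7=3+1=4
CMP R7, 6  (cmp 4,6)
JLT L0: taken
LOAD R5, [R1] → R5=M[208]=22
ADD R3, R5 → R3=16+22=38
AND R5, 31 → R5=22&31=22
AND R3, 240 → R3=38&240=32
ADD R1, 4 → R1=208+4=212
ADD R7, 1 → R7=4+1=5
CMP R7, 6  (cmp 5,6)
JLT L0: taken
LOAD R5, [R1] → R5=M[212]=0
ADD R3, R5 → R3=32+0=32
AND R5, 31 → R5=0&31=0
AND R3, 240 → R3=32&240=32
ADD R1, 4 → R1=212+4=216
ADD R7, 1 → R7=5+1=6
CMP R7, 6  (cmp 6,6)
JLT L0: not taken
SUB R3, 20 → R3=32-20=12
halt.
Total executed instructions: 38.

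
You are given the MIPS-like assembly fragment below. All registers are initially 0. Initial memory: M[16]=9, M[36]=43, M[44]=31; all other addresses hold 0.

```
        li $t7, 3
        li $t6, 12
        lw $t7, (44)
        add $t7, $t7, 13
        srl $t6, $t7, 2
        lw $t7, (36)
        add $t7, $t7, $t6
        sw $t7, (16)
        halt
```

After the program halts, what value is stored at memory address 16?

li $t7, 3 → $t7=3
li $t6, 12 → $t6=12
lw $t7, (44) → $t7=M[44]=31
add $t7, $t7, 13 → $t7=31+13=44
srl $t6, $t7, 2 → $t6=44>>2=11
lw $t7, (36) → $t7=M[36]=43
add $t7, $t7, $t6 → $t7=43+11=54
sw $t7, (16) → M[16]=54
halt.

54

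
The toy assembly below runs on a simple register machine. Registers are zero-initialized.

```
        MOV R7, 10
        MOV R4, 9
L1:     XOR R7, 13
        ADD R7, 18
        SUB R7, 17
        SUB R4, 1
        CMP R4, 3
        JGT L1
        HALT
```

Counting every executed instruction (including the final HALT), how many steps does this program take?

39

MOV R7, 10 → R7=10
MOV R4, 9 → R4=9
XOR R7, 13 → R7=10^13=7
ADD R7, 18 → R7=7+18=25
SUB R7, 17 → R7=25-17=8
SUB R4, 1 → R4=9-1=8
CMP R4, 3  (cmp 8,3)
JGT L1: taken
XOR R7, 13 → R7=8^13=5
ADD R7, 18 → R7=5+18=23
SUB R7, 17 → R7=23-17=6
SUB R4, 1 → R4=8-1=7
CMP R4, 3  (cmp 7,3)
JGT L1: taken
XOR R7, 13 → R7=6^13=11
ADD R7, 18 → R7=11+18=29
SUB R7, 17 → R7=29-17=12
SUB R4, 1 → R4=7-1=6
CMP R4, 3  (cmp 6,3)
JGT L1: taken
XOR R7, 13 → R7=12^13=1
ADD R7, 18 → R7=1+18=19
SUB R7, 17 → R7=19-17=2
SUB R4, 1 → R4=6-1=5
CMP R4, 3  (cmp 5,3)
JGT L1: taken
XOR R7, 13 → R7=2^13=15
ADD R7, 18 → R7=15+18=33
SUB R7, 17 → R7=33-17=16
SUB R4, 1 → R4=5-1=4
CMP R4, 3  (cmp 4,3)
JGT L1: taken
XOR R7, 13 → R7=16^13=29
ADD R7, 18 → R7=29+18=47
SUB R7, 17 → R7=47-17=30
SUB R4, 1 → R4=4-1=3
CMP R4, 3  (cmp 3,3)
JGT L1: not taken
halt.
Total executed instructions: 39.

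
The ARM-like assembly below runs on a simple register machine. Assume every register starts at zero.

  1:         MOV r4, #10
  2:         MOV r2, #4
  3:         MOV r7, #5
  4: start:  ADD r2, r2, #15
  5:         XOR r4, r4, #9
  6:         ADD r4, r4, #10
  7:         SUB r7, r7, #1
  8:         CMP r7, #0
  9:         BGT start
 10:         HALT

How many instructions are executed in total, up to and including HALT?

MOV r4, #10 → r4=10
MOV r2, #4 → r2=4
MOV r7, #5 → r7=5
ADD r2, r2, #15 → r2=4+15=19
XOR r4, r4, #9 → r4=10^9=3
ADD r4, r4, #10 → r4=3+10=13
SUB r7, r7, #1 → r7=5-1=4
CMP r7, #0  (cmp 4,0)
BGT start: taken
ADD r2, r2, #15 → r2=19+15=34
XOR r4, r4, #9 → r4=13^9=4
ADD r4, r4, #10 → r4=4+10=14
SUB r7, r7, #1 → r7=4-1=3
CMP r7, #0  (cmp 3,0)
BGT start: taken
ADD r2, r2, #15 → r2=34+15=49
XOR r4, r4, #9 → r4=14^9=7
ADD r4, r4, #10 → r4=7+10=17
SUB r7, r7, #1 → r7=3-1=2
CMP r7, #0  (cmp 2,0)
BGT start: taken
ADD r2, r2, #15 → r2=49+15=64
XOR r4, r4, #9 → r4=17^9=24
ADD r4, r4, #10 → r4=24+10=34
SUB r7, r7, #1 → r7=2-1=1
CMP r7, #0  (cmp 1,0)
BGT start: taken
ADD r2, r2, #15 → r2=64+15=79
XOR r4, r4, #9 → r4=34^9=43
ADD r4, r4, #10 → r4=43+10=53
SUB r7, r7, #1 → r7=1-1=0
CMP r7, #0  (cmp 0,0)
BGT start: not taken
halt.
Total executed instructions: 34.

34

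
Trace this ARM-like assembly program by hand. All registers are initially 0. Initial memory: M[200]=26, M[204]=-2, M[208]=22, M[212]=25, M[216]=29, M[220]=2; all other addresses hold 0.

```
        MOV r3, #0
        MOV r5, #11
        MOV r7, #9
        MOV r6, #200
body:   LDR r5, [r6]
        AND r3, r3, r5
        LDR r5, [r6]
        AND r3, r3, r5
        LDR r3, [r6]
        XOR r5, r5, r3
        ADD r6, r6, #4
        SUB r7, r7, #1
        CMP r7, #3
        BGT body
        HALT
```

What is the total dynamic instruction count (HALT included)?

65

after MOV r3, #0: r3=0
after MOV r5, #11: r5=11
after MOV r7, #9: r7=9
after MOV r6, #200: r6=200
after LDR r5, [r6]: r5=M[200]=26
after AND r3, r3, r5: r3=0&26=0
after LDR r5, [r6]: r5=M[200]=26
after AND r3, r3, r5: r3=0&26=0
after LDR r3, [r6]: r3=M[200]=26
after XOR r5, r5, r3: r5=26^26=0
after ADD r6, r6, #4: r6=200+4=204
after SUB r7, r7, #1: r7=9-1=8
CMP r7, #3  (cmp 8,3)
BGT body: taken
after LDR r5, [r6]: r5=M[204]=-2
after AND r3, r3, r5: r3=26&(-2)=26
after LDR r5, [r6]: r5=M[204]=-2
after AND r3, r3, r5: r3=26&(-2)=26
after LDR r3, [r6]: r3=M[204]=-2
after XOR r5, r5, r3: r5=(-2)^(-2)=0
after ADD r6, r6, #4: r6=204+4=208
after SUB r7, r7, #1: r7=8-1=7
CMP r7, #3  (cmp 7,3)
BGT body: taken
after LDR r5, [r6]: r5=M[208]=22
after AND r3, r3, r5: r3=(-2)&22=22
after LDR r5, [r6]: r5=M[208]=22
after AND r3, r3, r5: r3=22&22=22
after LDR r3, [r6]: r3=M[208]=22
after XOR r5, r5, r3: r5=22^22=0
after ADD r6, r6, #4: r6=208+4=212
after SUB r7, r7, #1: r7=7-1=6
CMP r7, #3  (cmp 6,3)
BGT body: taken
after LDR r5, [r6]: r5=M[212]=25
after AND r3, r3, r5: r3=22&25=16
after LDR r5, [r6]: r5=M[212]=25
after AND r3, r3, r5: r3=16&25=16
after LDR r3, [r6]: r3=M[212]=25
after XOR r5, r5, r3: r5=25^25=0
after ADD r6, r6, #4: r6=212+4=216
after SUB r7, r7, #1: r7=6-1=5
CMP r7, #3  (cmp 5,3)
BGT body: taken
after LDR r5, [r6]: r5=M[216]=29
after AND r3, r3, r5: r3=25&29=25
after LDR r5, [r6]: r5=M[216]=29
after AND r3, r3, r5: r3=25&29=25
after LDR r3, [r6]: r3=M[216]=29
after XOR r5, r5, r3: r5=29^29=0
after ADD r6, r6, #4: r6=216+4=220
after SUB r7, r7, #1: r7=5-1=4
CMP r7, #3  (cmp 4,3)
BGT body: taken
after LDR r5, [r6]: r5=M[220]=2
after AND r3, r3, r5: r3=29&2=0
after LDR r5, [r6]: r5=M[220]=2
after AND r3, r3, r5: r3=0&2=0
after LDR r3, [r6]: r3=M[220]=2
after XOR r5, r5, r3: r5=2^2=0
after ADD r6, r6, #4: r6=220+4=224
after SUB r7, r7, #1: r7=4-1=3
CMP r7, #3  (cmp 3,3)
BGT body: not taken
halt.
Total executed instructions: 65.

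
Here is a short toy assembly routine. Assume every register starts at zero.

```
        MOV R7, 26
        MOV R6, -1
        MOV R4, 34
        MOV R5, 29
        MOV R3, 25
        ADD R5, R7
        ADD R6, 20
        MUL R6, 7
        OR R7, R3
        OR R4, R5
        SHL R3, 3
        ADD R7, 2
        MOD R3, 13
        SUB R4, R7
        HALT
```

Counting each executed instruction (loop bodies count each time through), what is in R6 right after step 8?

133

after MOV R7, 26: R7=26
after MOV R6, -1: R6=-1
after MOV R4, 34: R4=34
after MOV R5, 29: R5=29
after MOV R3, 25: R3=25
after ADD R5, R7: R5=29+26=55
after ADD R6, 20: R6=(-1)+20=19
after MUL R6, 7: R6=19*7=133
After step 8: R6 = 133.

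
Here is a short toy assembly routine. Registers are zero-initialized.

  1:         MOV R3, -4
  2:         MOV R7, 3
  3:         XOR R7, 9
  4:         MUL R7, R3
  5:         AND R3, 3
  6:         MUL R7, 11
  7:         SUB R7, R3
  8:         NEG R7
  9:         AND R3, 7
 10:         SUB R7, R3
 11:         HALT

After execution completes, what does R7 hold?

440

MOV R3, -4 → R3=-4
MOV R7, 3 → R7=3
XOR R7, 9 → R7=3^9=10
MUL R7, R3 → R7=10*(-4)=-40
AND R3, 3 → R3=(-4)&3=0
MUL R7, 11 → R7=(-40)*11=-440
SUB R7, R3 → R7=(-440)-0=-440
NEG R7 → R7=-(-440)=440
AND R3, 7 → R3=0&7=0
SUB R7, R3 → R7=440-0=440
halt.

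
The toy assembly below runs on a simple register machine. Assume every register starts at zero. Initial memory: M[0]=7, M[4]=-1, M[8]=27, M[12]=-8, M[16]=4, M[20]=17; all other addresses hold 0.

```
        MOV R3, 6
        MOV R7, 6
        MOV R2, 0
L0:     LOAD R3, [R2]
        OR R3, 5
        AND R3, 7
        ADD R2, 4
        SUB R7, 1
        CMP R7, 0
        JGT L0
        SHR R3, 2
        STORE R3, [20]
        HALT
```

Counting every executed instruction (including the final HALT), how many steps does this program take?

48

MOV R3, 6 → R3=6
MOV R7, 6 → R7=6
MOV R2, 0 → R2=0
LOAD R3, [R2] → R3=M[0]=7
OR R3, 5 → R3=7|5=7
AND R3, 7 → R3=7&7=7
ADD R2, 4 → R2=0+4=4
SUB R7, 1 → R7=6-1=5
CMP R7, 0  (cmp 5,0)
JGT L0: taken
LOAD R3, [R2] → R3=M[4]=-1
OR R3, 5 → R3=(-1)|5=-1
AND R3, 7 → R3=(-1)&7=7
ADD R2, 4 → R2=4+4=8
SUB R7, 1 → R7=5-1=4
CMP R7, 0  (cmp 4,0)
JGT L0: taken
LOAD R3, [R2] → R3=M[8]=27
OR R3, 5 → R3=27|5=31
AND R3, 7 → R3=31&7=7
ADD R2, 4 → R2=8+4=12
SUB R7, 1 → R7=4-1=3
CMP R7, 0  (cmp 3,0)
JGT L0: taken
LOAD R3, [R2] → R3=M[12]=-8
OR R3, 5 → R3=(-8)|5=-3
AND R3, 7 → R3=(-3)&7=5
ADD R2, 4 → R2=12+4=16
SUB R7, 1 → R7=3-1=2
CMP R7, 0  (cmp 2,0)
JGT L0: taken
LOAD R3, [R2] → R3=M[16]=4
OR R3, 5 → R3=4|5=5
AND R3, 7 → R3=5&7=5
ADD R2, 4 → R2=16+4=20
SUB R7, 1 → R7=2-1=1
CMP R7, 0  (cmp 1,0)
JGT L0: taken
LOAD R3, [R2] → R3=M[20]=17
OR R3, 5 → R3=17|5=21
AND R3, 7 → R3=21&7=5
ADD R2, 4 → R2=20+4=24
SUB R7, 1 → R7=1-1=0
CMP R7, 0  (cmp 0,0)
JGT L0: not taken
SHR R3, 2 → R3=5>>2=1
STORE R3, [20] → M[20]=1
halt.
Total executed instructions: 48.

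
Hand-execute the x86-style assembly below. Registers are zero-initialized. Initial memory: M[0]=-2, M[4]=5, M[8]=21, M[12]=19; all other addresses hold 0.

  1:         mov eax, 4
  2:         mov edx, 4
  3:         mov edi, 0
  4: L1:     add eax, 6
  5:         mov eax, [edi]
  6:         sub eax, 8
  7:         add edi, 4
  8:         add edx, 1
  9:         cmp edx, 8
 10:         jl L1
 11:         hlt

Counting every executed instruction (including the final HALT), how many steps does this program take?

32

mov eax, 4 → eax=4
mov edx, 4 → edx=4
mov edi, 0 → edi=0
add eax, 6 → eax=4+6=10
mov eax, [edi] → eax=M[0]=-2
sub eax, 8 → eax=(-2)-8=-10
add edi, 4 → edi=0+4=4
add edx, 1 → edx=4+1=5
cmp edx, 8  (cmp 5,8)
jl L1: taken
add eax, 6 → eax=(-10)+6=-4
mov eax, [edi] → eax=M[4]=5
sub eax, 8 → eax=5-8=-3
add edi, 4 → edi=4+4=8
add edx, 1 → edx=5+1=6
cmp edx, 8  (cmp 6,8)
jl L1: taken
add eax, 6 → eax=(-3)+6=3
mov eax, [edi] → eax=M[8]=21
sub eax, 8 → eax=21-8=13
add edi, 4 → edi=8+4=12
add edx, 1 → edx=6+1=7
cmp edx, 8  (cmp 7,8)
jl L1: taken
add eax, 6 → eax=13+6=19
mov eax, [edi] → eax=M[12]=19
sub eax, 8 → eax=19-8=11
add edi, 4 → edi=12+4=16
add edx, 1 → edx=7+1=8
cmp edx, 8  (cmp 8,8)
jl L1: not taken
halt.
Total executed instructions: 32.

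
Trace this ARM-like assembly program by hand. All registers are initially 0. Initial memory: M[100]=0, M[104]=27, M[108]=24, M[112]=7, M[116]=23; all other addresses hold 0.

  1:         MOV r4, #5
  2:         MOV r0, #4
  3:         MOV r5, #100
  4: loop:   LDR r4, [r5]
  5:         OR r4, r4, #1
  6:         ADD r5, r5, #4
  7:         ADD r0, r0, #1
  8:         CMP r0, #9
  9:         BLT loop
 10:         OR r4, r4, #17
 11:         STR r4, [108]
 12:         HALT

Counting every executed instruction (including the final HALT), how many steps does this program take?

after MOV r4, #5: r4=5
after MOV r0, #4: r0=4
after MOV r5, #100: r5=100
after LDR r4, [r5]: r4=M[100]=0
after OR r4, r4, #1: r4=0|1=1
after ADD r5, r5, #4: r5=100+4=104
after ADD r0, r0, #1: r0=4+1=5
CMP r0, #9  (cmp 5,9)
BLT loop: taken
after LDR r4, [r5]: r4=M[104]=27
after OR r4, r4, #1: r4=27|1=27
after ADD r5, r5, #4: r5=104+4=108
after ADD r0, r0, #1: r0=5+1=6
CMP r0, #9  (cmp 6,9)
BLT loop: taken
after LDR r4, [r5]: r4=M[108]=24
after OR r4, r4, #1: r4=24|1=25
after ADD r5, r5, #4: r5=108+4=112
after ADD r0, r0, #1: r0=6+1=7
CMP r0, #9  (cmp 7,9)
BLT loop: taken
after LDR r4, [r5]: r4=M[112]=7
after OR r4, r4, #1: r4=7|1=7
after ADD r5, r5, #4: r5=112+4=116
after ADD r0, r0, #1: r0=7+1=8
CMP r0, #9  (cmp 8,9)
BLT loop: taken
after LDR r4, [r5]: r4=M[116]=23
after OR r4, r4, #1: r4=23|1=23
after ADD r5, r5, #4: r5=116+4=120
after ADD r0, r0, #1: r0=8+1=9
CMP r0, #9  (cmp 9,9)
BLT loop: not taken
after OR r4, r4, #17: r4=23|17=23
STR r4, [108] → M[108]=23
halt.
Total executed instructions: 36.

36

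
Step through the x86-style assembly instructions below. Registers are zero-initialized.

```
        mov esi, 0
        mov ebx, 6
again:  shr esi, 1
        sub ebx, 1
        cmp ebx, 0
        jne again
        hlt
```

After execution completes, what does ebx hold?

0

mov esi, 0 → esi=0
mov ebx, 6 → ebx=6
shr esi, 1 → esi=0>>1=0
sub ebx, 1 → ebx=6-1=5
cmp ebx, 0  (cmp 5,0)
jne again: taken
shr esi, 1 → esi=0>>1=0
sub ebx, 1 → ebx=5-1=4
cmp ebx, 0  (cmp 4,0)
jne again: taken
shr esi, 1 → esi=0>>1=0
sub ebx, 1 → ebx=4-1=3
cmp ebx, 0  (cmp 3,0)
jne again: taken
shr esi, 1 → esi=0>>1=0
sub ebx, 1 → ebx=3-1=2
cmp ebx, 0  (cmp 2,0)
jne again: taken
shr esi, 1 → esi=0>>1=0
sub ebx, 1 → ebx=2-1=1
cmp ebx, 0  (cmp 1,0)
jne again: taken
shr esi, 1 → esi=0>>1=0
sub ebx, 1 → ebx=1-1=0
cmp ebx, 0  (cmp 0,0)
jne again: not taken
halt.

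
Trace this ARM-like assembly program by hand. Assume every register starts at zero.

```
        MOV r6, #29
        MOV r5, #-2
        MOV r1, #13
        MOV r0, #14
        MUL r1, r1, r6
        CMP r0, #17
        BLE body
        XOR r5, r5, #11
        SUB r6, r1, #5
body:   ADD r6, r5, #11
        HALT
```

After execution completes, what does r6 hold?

9

MOV r6, #29 → r6=29
MOV r5, #-2 → r5=-2
MOV r1, #13 → r1=13
MOV r0, #14 → r0=14
MUL r1, r1, r6 → r1=13*29=377
CMP r0, #17  (cmp 14,17)
BLE body: taken
ADD r6, r5, #11 → r6=(-2)+11=9
halt.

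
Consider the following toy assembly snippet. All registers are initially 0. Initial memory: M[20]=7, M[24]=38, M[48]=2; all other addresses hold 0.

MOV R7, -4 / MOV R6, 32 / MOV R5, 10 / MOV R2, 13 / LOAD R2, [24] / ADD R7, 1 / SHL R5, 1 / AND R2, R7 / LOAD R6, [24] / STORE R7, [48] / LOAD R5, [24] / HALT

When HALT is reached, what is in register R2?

MOV R7, -4 → R7=-4
MOV R6, 32 → R6=32
MOV R5, 10 → R5=10
MOV R2, 13 → R2=13
LOAD R2, [24] → R2=M[24]=38
ADD R7, 1 → R7=(-4)+1=-3
SHL R5, 1 → R5=10<<1=20
AND R2, R7 → R2=38&(-3)=36
LOAD R6, [24] → R6=M[24]=38
STORE R7, [48] → M[48]=-3
LOAD R5, [24] → R5=M[24]=38
halt.

36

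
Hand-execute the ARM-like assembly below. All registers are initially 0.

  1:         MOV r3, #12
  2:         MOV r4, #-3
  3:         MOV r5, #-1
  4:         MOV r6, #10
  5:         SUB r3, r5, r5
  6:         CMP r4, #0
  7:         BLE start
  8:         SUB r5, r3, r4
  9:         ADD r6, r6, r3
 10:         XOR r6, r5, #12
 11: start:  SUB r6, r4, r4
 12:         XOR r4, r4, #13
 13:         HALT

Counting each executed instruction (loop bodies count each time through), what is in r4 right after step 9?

-16

r3=12
r4=-3
r5=-1
r6=10
r3=(-1)-(-1)=0
CMP r4, #0  (cmp -3,0)
BLE start: taken
r6=(-3)-(-3)=0
r4=(-3)^13=-16
After step 9: r4 = -16.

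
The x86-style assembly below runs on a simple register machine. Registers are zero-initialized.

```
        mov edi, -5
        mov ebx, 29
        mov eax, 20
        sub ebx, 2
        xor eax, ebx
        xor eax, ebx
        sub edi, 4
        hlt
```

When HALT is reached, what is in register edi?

-9

after mov edi, -5: edi=-5
after mov ebx, 29: ebx=29
after mov eax, 20: eax=20
after sub ebx, 2: ebx=29-2=27
after xor eax, ebx: eax=20^27=15
after xor eax, ebx: eax=15^27=20
after sub edi, 4: edi=(-5)-4=-9
halt.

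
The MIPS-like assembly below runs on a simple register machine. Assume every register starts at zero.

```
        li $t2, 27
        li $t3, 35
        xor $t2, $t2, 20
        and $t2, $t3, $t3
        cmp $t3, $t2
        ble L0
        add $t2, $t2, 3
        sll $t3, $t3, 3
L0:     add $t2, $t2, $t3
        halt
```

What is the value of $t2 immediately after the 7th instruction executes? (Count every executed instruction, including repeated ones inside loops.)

li $t2, 27 → $t2=27
li $t3, 35 → $t3=35
xor $t2, $t2, 20 → $t2=27^20=15
and $t2, $t3, $t3 → $t2=35&35=35
cmp $t3, $t2  (cmp 35,35)
ble L0: taken
add $t2, $t2, $t3 → $t2=35+35=70
After step 7: $t2 = 70.

70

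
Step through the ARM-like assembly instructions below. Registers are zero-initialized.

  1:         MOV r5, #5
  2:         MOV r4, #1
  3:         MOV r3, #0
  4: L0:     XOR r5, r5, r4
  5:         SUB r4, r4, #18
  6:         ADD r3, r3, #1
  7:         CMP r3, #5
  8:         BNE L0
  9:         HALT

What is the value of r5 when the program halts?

after MOV r5, #5: r5=5
after MOV r4, #1: r4=1
after MOV r3, #0: r3=0
after XOR r5, r5, r4: r5=5^1=4
after SUB r4, r4, #18: r4=1-18=-17
after ADD r3, r3, #1: r3=0+1=1
CMP r3, #5  (cmp 1,5)
BNE L0: taken
after XOR r5, r5, r4: r5=4^(-17)=-21
after SUB r4, r4, #18: r4=(-17)-18=-35
after ADD r3, r3, #1: r3=1+1=2
CMP r3, #5  (cmp 2,5)
BNE L0: taken
after XOR r5, r5, r4: r5=(-21)^(-35)=54
after SUB r4, r4, #18: r4=(-35)-18=-53
after ADD r3, r3, #1: r3=2+1=3
CMP r3, #5  (cmp 3,5)
BNE L0: taken
after XOR r5, r5, r4: r5=54^(-53)=-3
after SUB r4, r4, #18: r4=(-53)-18=-71
after ADD r3, r3, #1: r3=3+1=4
CMP r3, #5  (cmp 4,5)
BNE L0: taken
after XOR r5, r5, r4: r5=(-3)^(-71)=68
after SUB r4, r4, #18: r4=(-71)-18=-89
after ADD r3, r3, #1: r3=4+1=5
CMP r3, #5  (cmp 5,5)
BNE L0: not taken
halt.

68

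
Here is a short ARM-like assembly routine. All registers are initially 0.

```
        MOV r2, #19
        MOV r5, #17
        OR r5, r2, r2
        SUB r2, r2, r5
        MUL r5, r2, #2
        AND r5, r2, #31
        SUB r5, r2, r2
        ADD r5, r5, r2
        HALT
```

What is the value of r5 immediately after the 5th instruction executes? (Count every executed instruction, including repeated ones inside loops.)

after MOV r2, #19: r2=19
after MOV r5, #17: r5=17
after OR r5, r2, r2: r5=19|19=19
after SUB r2, r2, r5: r2=19-19=0
after MUL r5, r2, #2: r5=0*2=0
After step 5: r5 = 0.

0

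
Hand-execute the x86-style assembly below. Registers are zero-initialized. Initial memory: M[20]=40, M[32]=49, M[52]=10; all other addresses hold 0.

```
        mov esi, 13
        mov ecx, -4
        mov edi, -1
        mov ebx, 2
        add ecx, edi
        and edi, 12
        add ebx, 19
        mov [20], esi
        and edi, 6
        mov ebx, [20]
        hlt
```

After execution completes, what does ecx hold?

mov esi, 13 → esi=13
mov ecx, -4 → ecx=-4
mov edi, -1 → edi=-1
mov ebx, 2 → ebx=2
add ecx, edi → ecx=(-4)+(-1)=-5
and edi, 12 → edi=(-1)&12=12
add ebx, 19 → ebx=2+19=21
mov [20], esi → M[20]=13
and edi, 6 → edi=12&6=4
mov ebx, [20] → ebx=M[20]=13
halt.

-5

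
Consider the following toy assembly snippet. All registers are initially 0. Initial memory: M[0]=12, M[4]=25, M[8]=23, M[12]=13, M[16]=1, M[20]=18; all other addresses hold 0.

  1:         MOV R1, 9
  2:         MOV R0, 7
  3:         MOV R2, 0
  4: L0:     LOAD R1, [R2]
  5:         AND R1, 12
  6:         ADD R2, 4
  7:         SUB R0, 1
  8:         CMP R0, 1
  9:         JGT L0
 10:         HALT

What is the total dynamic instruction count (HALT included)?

MOV R1, 9 → R1=9
MOV R0, 7 → R0=7
MOV R2, 0 → R2=0
LOAD R1, [R2] → R1=M[0]=12
AND R1, 12 → R1=12&12=12
ADD R2, 4 → R2=0+4=4
SUB R0, 1 → R0=7-1=6
CMP R0, 1  (cmp 6,1)
JGT L0: taken
LOAD R1, [R2] → R1=M[4]=25
AND R1, 12 → R1=25&12=8
ADD R2, 4 → R2=4+4=8
SUB R0, 1 → R0=6-1=5
CMP R0, 1  (cmp 5,1)
JGT L0: taken
LOAD R1, [R2] → R1=M[8]=23
AND R1, 12 → R1=23&12=4
ADD R2, 4 → R2=8+4=12
SUB R0, 1 → R0=5-1=4
CMP R0, 1  (cmp 4,1)
JGT L0: taken
LOAD R1, [R2] → R1=M[12]=13
AND R1, 12 → R1=13&12=12
ADD R2, 4 → R2=12+4=16
SUB R0, 1 → R0=4-1=3
CMP R0, 1  (cmp 3,1)
JGT L0: taken
LOAD R1, [R2] → R1=M[16]=1
AND R1, 12 → R1=1&12=0
ADD R2, 4 → R2=16+4=20
SUB R0, 1 → R0=3-1=2
CMP R0, 1  (cmp 2,1)
JGT L0: taken
LOAD R1, [R2] → R1=M[20]=18
AND R1, 12 → R1=18&12=0
ADD R2, 4 → R2=20+4=24
SUB R0, 1 → R0=2-1=1
CMP R0, 1  (cmp 1,1)
JGT L0: not taken
halt.
Total executed instructions: 40.

40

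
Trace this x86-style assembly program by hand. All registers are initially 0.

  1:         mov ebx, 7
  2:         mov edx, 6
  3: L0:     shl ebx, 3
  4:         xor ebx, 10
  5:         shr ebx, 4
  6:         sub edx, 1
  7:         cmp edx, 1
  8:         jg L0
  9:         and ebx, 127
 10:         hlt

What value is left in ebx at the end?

0

ebx=7
edx=6
ebx=7<<3=56
ebx=56^10=50
ebx=50>>4=3
edx=6-1=5
cmp edx, 1  (cmp 5,1)
jg L0: taken
ebx=3<<3=24
ebx=24^10=18
ebx=18>>4=1
edx=5-1=4
cmp edx, 1  (cmp 4,1)
jg L0: taken
ebx=1<<3=8
ebx=8^10=2
ebx=2>>4=0
edx=4-1=3
cmp edx, 1  (cmp 3,1)
jg L0: taken
ebx=0<<3=0
ebx=0^10=10
ebx=10>>4=0
edx=3-1=2
cmp edx, 1  (cmp 2,1)
jg L0: taken
ebx=0<<3=0
ebx=0^10=10
ebx=10>>4=0
edx=2-1=1
cmp edx, 1  (cmp 1,1)
jg L0: not taken
ebx=0&127=0
halt.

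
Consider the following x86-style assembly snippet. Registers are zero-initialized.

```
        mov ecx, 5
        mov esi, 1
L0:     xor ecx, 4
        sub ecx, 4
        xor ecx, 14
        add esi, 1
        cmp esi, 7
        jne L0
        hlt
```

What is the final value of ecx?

-19

ecx=5
esi=1
ecx=5^4=1
ecx=1-4=-3
ecx=(-3)^14=-13
esi=1+1=2
cmp esi, 7  (cmp 2,7)
jne L0: taken
ecx=(-13)^4=-9
ecx=(-9)-4=-13
ecx=(-13)^14=-3
esi=2+1=3
cmp esi, 7  (cmp 3,7)
jne L0: taken
ecx=(-3)^4=-7
ecx=(-7)-4=-11
ecx=(-11)^14=-5
esi=3+1=4
cmp esi, 7  (cmp 4,7)
jne L0: taken
ecx=(-5)^4=-1
ecx=(-1)-4=-5
ecx=(-5)^14=-11
esi=4+1=5
cmp esi, 7  (cmp 5,7)
jne L0: taken
ecx=(-11)^4=-15
ecx=(-15)-4=-19
ecx=(-19)^14=-29
esi=5+1=6
cmp esi, 7  (cmp 6,7)
jne L0: taken
ecx=(-29)^4=-25
ecx=(-25)-4=-29
ecx=(-29)^14=-19
esi=6+1=7
cmp esi, 7  (cmp 7,7)
jne L0: not taken
halt.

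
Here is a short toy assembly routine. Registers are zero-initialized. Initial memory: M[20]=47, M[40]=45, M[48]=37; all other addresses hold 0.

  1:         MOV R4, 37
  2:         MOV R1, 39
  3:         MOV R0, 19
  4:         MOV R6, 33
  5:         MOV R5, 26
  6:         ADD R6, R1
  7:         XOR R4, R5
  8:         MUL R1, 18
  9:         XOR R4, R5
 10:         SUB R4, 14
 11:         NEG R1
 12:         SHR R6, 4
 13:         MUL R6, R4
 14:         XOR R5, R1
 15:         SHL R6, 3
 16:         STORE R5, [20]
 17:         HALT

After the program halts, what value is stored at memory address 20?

MOV R4, 37 → R4=37
MOV R1, 39 → R1=39
MOV R0, 19 → R0=19
MOV R6, 33 → R6=33
MOV R5, 26 → R5=26
ADD R6, R1 → R6=33+39=72
XOR R4, R5 → R4=37^26=63
MUL R1, 18 → R1=39*18=702
XOR R4, R5 → R4=63^26=37
SUB R4, 14 → R4=37-14=23
NEG R1 → R1=-(702)=-702
SHR R6, 4 → R6=72>>4=4
MUL R6, R4 → R6=4*23=92
XOR R5, R1 → R5=26^(-702)=-680
SHL R6, 3 → R6=92<<3=736
STORE R5, [20] → M[20]=-680
halt.

-680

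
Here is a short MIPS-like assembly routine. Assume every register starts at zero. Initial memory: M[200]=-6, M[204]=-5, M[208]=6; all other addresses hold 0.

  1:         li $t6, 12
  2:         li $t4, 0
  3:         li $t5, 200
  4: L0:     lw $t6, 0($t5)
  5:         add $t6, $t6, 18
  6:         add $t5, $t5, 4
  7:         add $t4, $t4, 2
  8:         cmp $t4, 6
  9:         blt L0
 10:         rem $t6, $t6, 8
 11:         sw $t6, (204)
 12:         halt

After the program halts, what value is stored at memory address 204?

0

after li $t6, 12: $t6=12
after li $t4, 0: $t4=0
after li $t5, 200: $t5=200
after lw $t6, 0($t5): $t6=M[200]=-6
after add $t6, $t6, 18: $t6=(-6)+18=12
after add $t5, $t5, 4: $t5=200+4=204
after add $t4, $t4, 2: $t4=0+2=2
cmp $t4, 6  (cmp 2,6)
blt L0: taken
after lw $t6, 0($t5): $t6=M[204]=-5
after add $t6, $t6, 18: $t6=(-5)+18=13
after add $t5, $t5, 4: $t5=204+4=208
after add $t4, $t4, 2: $t4=2+2=4
cmp $t4, 6  (cmp 4,6)
blt L0: taken
after lw $t6, 0($t5): $t6=M[208]=6
after add $t6, $t6, 18: $t6=6+18=24
after add $t5, $t5, 4: $t5=208+4=212
after add $t4, $t4, 2: $t4=4+2=6
cmp $t4, 6  (cmp 6,6)
blt L0: not taken
after rem $t6, $t6, 8: $t6=24%8=0
sw $t6, (204) → M[204]=0
halt.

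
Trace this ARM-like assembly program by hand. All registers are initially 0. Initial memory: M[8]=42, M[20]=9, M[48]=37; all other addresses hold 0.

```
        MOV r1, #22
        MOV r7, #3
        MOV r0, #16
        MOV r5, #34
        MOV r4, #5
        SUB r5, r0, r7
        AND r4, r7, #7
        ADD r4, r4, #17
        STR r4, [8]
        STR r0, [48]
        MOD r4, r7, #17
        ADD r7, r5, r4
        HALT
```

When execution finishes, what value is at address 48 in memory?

16

r1=22
r7=3
r0=16
r5=34
r4=5
r5=16-3=13
r4=3&7=3
r4=3+17=20
STR r4, [8] → M[8]=20
STR r0, [48] → M[48]=16
r4=3%17=3
r7=13+3=16
halt.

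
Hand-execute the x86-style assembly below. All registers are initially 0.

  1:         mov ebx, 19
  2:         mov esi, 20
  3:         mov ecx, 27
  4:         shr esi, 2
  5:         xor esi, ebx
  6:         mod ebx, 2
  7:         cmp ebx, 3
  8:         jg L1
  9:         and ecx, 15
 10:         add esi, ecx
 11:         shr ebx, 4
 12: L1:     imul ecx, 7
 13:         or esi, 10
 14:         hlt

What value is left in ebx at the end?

0

ebx=19
esi=20
ecx=27
esi=20>>2=5
esi=5^19=22
ebx=19%2=1
cmp ebx, 3  (cmp 1,3)
jg L1: not taken
ecx=27&15=11
esi=22+11=33
ebx=1>>4=0
ecx=11*7=77
esi=33|10=43
halt.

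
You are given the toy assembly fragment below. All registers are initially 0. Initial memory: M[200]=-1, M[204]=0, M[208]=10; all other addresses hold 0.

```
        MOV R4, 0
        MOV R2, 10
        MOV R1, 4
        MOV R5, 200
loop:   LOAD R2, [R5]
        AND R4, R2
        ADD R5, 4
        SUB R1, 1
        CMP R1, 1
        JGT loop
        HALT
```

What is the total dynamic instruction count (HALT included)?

MOV R4, 0 → R4=0
MOV R2, 10 → R2=10
MOV R1, 4 → R1=4
MOV R5, 200 → R5=200
LOAD R2, [R5] → R2=M[200]=-1
AND R4, R2 → R4=0&(-1)=0
ADD R5, 4 → R5=200+4=204
SUB R1, 1 → R1=4-1=3
CMP R1, 1  (cmp 3,1)
JGT loop: taken
LOAD R2, [R5] → R2=M[204]=0
AND R4, R2 → R4=0&0=0
ADD R5, 4 → R5=204+4=208
SUB R1, 1 → R1=3-1=2
CMP R1, 1  (cmp 2,1)
JGT loop: taken
LOAD R2, [R5] → R2=M[208]=10
AND R4, R2 → R4=0&10=0
ADD R5, 4 → R5=208+4=212
SUB R1, 1 → R1=2-1=1
CMP R1, 1  (cmp 1,1)
JGT loop: not taken
halt.
Total executed instructions: 23.

23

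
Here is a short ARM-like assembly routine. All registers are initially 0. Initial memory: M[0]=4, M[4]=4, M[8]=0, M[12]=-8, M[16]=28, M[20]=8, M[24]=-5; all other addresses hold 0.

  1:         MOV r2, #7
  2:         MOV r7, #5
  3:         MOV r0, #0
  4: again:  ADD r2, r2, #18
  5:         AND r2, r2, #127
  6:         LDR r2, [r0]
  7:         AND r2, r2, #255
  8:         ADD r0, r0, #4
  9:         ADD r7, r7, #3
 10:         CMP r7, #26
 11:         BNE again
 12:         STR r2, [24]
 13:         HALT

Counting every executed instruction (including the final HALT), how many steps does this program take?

61

r2=7
r7=5
r0=0
r2=7+18=25
r2=25&127=25
r2=M[0]=4
r2=4&255=4
r0=0+4=4
r7=5+3=8
CMP r7, #26  (cmp 8,26)
BNE again: taken
r2=4+18=22
r2=22&127=22
r2=M[4]=4
r2=4&255=4
r0=4+4=8
r7=8+3=11
CMP r7, #26  (cmp 11,26)
BNE again: taken
r2=4+18=22
r2=22&127=22
r2=M[8]=0
r2=0&255=0
r0=8+4=12
r7=11+3=14
CMP r7, #26  (cmp 14,26)
BNE again: taken
r2=0+18=18
r2=18&127=18
r2=M[12]=-8
r2=(-8)&255=248
r0=12+4=16
r7=14+3=17
CMP r7, #26  (cmp 17,26)
BNE again: taken
r2=248+18=266
r2=266&127=10
r2=M[16]=28
r2=28&255=28
r0=16+4=20
r7=17+3=20
CMP r7, #26  (cmp 20,26)
BNE again: taken
r2=28+18=46
r2=46&127=46
r2=M[20]=8
r2=8&255=8
r0=20+4=24
r7=20+3=23
CMP r7, #26  (cmp 23,26)
BNE again: taken
r2=8+18=26
r2=26&127=26
r2=M[24]=-5
r2=(-5)&255=251
r0=24+4=28
r7=23+3=26
CMP r7, #26  (cmp 26,26)
BNE again: not taken
STR r2, [24] → M[24]=251
halt.
Total executed instructions: 61.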